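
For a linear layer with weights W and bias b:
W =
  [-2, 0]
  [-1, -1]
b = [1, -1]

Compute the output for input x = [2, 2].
y = [-3, -5]

Wx = [-2×2 + 0×2, -1×2 + -1×2]
   = [-4, -4]
y = Wx + b = [-4 + 1, -4 + -1] = [-3, -5]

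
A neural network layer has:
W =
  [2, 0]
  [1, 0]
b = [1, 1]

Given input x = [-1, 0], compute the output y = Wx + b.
y = [-1, 0]

Wx = [2×-1 + 0×0, 1×-1 + 0×0]
   = [-2, -1]
y = Wx + b = [-2 + 1, -1 + 1] = [-1, 0]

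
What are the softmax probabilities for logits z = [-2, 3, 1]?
p = [0.0059, 0.8756, 0.1185]

exp(z) = [0.1353, 20.09, 2.718]
Sum = 22.94
p = [0.0059, 0.8756, 0.1185]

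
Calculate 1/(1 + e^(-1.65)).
0.8389

sigmoid(1.65) = 1/(1 + e^(-1.65)) = 1/(1 + 0.192) = 0.8389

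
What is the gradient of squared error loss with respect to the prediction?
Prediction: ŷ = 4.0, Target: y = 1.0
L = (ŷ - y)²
∂L/∂ŷ = 6.0

∂L/∂ŷ = 2(ŷ - y) = 2(4.0 - 1.0) = 2(3.0) = 6.0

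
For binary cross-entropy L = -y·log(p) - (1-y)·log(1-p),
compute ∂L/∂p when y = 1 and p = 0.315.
∂L/∂p = -3.175

∂L/∂p = -y/p + (1-y)/(1-p) = -1/0.315 + 0 = -3.175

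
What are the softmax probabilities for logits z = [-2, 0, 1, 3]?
p = [0.0057, 0.0418, 0.1135, 0.839]

exp(z) = [0.1353, 1, 2.718, 20.09]
Sum = 23.94
p = [0.0057, 0.0418, 0.1135, 0.839]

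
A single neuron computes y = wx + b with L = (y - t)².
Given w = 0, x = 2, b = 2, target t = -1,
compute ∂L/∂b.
∂L/∂b = 6

y = wx + b = (0)(2) + 2 = 2
∂L/∂y = 2(y - t) = 2(2 - -1) = 6
∂y/∂b = 1
∂L/∂b = ∂L/∂y · ∂y/∂b = 6 × 1 = 6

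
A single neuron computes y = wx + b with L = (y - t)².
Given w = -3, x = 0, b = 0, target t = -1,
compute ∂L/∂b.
∂L/∂b = 2

y = wx + b = (-3)(0) + 0 = 0
∂L/∂y = 2(y - t) = 2(0 - -1) = 2
∂y/∂b = 1
∂L/∂b = ∂L/∂y · ∂y/∂b = 2 × 1 = 2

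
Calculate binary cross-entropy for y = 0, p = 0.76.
L = 1.427

L = -0·log(0.76) - 1·log(0.24) = -log(0.24) = 1.427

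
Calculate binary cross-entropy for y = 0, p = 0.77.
L = 1.47

L = -0·log(0.77) - 1·log(0.23) = -log(0.23) = 1.47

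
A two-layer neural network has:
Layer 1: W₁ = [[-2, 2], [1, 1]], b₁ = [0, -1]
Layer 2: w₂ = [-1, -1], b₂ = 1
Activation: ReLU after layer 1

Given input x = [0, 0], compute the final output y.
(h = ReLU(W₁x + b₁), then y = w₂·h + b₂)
y = 1

Layer 1 pre-activation: z₁ = [0, -1]
After ReLU: h = [0, 0]
Layer 2 output: y = -1×0 + -1×0 + 1 = 1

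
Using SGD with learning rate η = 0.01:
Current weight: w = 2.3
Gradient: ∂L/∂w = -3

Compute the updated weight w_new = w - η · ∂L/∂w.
w_new = 2.33

w_new = w - η·∂L/∂w = 2.3 - 0.01×(-3) = 2.3 - (-0.03) = 2.33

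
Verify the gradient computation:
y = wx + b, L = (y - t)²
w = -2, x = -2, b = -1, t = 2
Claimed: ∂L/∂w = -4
Correct

y = (-2)(-2) + -1 = 3
∂L/∂y = 2(y - t) = 2(3 - 2) = 2
∂y/∂w = x = -2
∂L/∂w = 2 × -2 = -4

Claimed value: -4
Correct: The correct gradient is -4.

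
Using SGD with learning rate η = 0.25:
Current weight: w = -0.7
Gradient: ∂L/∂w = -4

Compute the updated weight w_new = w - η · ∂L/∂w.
w_new = 0.3

w_new = w - η·∂L/∂w = -0.7 - 0.25×(-4) = -0.7 - (-1) = 0.3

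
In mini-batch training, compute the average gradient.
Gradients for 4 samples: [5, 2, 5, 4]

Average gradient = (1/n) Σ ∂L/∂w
Average gradient = 4

Average = (1/4)(5 + 2 + 5 + 4) = 16/4 = 4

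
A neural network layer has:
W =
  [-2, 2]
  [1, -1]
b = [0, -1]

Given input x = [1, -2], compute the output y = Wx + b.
y = [-6, 2]

Wx = [-2×1 + 2×-2, 1×1 + -1×-2]
   = [-6, 3]
y = Wx + b = [-6 + 0, 3 + -1] = [-6, 2]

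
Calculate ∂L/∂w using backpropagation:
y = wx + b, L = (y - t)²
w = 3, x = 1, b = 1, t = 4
∂L/∂w = 0

y = wx + b = (3)(1) + 1 = 4
∂L/∂y = 2(y - t) = 2(4 - 4) = 0
∂y/∂w = x = 1
∂L/∂w = ∂L/∂y · ∂y/∂w = 0 × 1 = 0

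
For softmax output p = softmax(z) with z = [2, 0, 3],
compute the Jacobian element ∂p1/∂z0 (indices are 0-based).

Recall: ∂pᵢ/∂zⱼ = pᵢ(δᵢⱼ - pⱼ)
∂p1/∂z0 = -0.009113

p = softmax(z) = [0.2595, 0.03512, 0.7054]
p1 = 0.03512, p0 = 0.2595

∂p1/∂z0 = -p1 × p0 = -0.03512 × 0.2595 = -0.009113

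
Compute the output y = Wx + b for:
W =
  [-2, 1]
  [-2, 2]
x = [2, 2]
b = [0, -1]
y = [-2, -1]

Wx = [-2×2 + 1×2, -2×2 + 2×2]
   = [-2, 0]
y = Wx + b = [-2 + 0, 0 + -1] = [-2, -1]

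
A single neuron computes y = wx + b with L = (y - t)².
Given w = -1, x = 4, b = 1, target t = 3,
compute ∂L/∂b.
∂L/∂b = -12

y = wx + b = (-1)(4) + 1 = -3
∂L/∂y = 2(y - t) = 2(-3 - 3) = -12
∂y/∂b = 1
∂L/∂b = ∂L/∂y · ∂y/∂b = -12 × 1 = -12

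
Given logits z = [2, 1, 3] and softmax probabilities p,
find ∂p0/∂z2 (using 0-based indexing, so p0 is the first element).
∂p0/∂z2 = -0.1628

p = softmax(z) = [0.2447, 0.09003, 0.6652]
p0 = 0.2447, p2 = 0.6652

∂p0/∂z2 = -p0 × p2 = -0.2447 × 0.6652 = -0.1628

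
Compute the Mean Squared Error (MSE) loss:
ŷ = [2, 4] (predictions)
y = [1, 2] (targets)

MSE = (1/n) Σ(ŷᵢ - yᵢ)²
MSE = 2.5

MSE = (1/2)((2-1)² + (4-2)²) = (1/2)(1 + 4) = 2.5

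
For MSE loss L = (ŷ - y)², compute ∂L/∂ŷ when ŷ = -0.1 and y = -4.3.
∂L/∂ŷ = 8.4

∂L/∂ŷ = 2(ŷ - y) = 2(-0.1 - -4.3) = 2(4.2) = 8.4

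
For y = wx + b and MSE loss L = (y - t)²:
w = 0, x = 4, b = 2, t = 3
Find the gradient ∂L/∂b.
∂L/∂b = -2

y = wx + b = (0)(4) + 2 = 2
∂L/∂y = 2(y - t) = 2(2 - 3) = -2
∂y/∂b = 1
∂L/∂b = ∂L/∂y · ∂y/∂b = -2 × 1 = -2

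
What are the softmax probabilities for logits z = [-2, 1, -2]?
p = [0.0453, 0.9094, 0.0453]

exp(z) = [0.1353, 2.718, 0.1353]
Sum = 2.989
p = [0.0453, 0.9094, 0.0453]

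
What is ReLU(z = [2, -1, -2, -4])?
h = [2, 0, 0, 0]

ReLU applied element-wise: max(0,2)=2, max(0,-1)=0, max(0,-2)=0, max(0,-4)=0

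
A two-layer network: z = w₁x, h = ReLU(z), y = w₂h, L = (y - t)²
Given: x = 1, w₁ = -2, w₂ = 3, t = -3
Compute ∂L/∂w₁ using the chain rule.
∂L/∂w₁ = 0

Forward pass:
z = w₁x = -2×1 = -2
h = ReLU(-2) = 0
y = w₂h = 3×0 = 0

Backward pass:
∂L/∂y = 2(y - t) = 2(0 - -3) = 6
∂y/∂h = w₂ = 3
∂h/∂z = 0 (ReLU derivative)
∂z/∂w₁ = x = 1

∂L/∂w₁ = 6 × 3 × 0 × 1 = 0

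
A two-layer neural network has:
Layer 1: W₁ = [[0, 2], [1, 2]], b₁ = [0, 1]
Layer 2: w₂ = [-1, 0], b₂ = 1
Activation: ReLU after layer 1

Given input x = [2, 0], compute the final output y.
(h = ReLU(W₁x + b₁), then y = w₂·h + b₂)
y = 1

Layer 1 pre-activation: z₁ = [0, 3]
After ReLU: h = [0, 3]
Layer 2 output: y = -1×0 + 0×3 + 1 = 1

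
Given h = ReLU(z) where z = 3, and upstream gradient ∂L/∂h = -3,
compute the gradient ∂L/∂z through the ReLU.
∂L/∂z = -3

h = ReLU(3) = 3
Since z > 0: ∂h/∂z = 1
∂L/∂z = ∂L/∂h · ∂h/∂z = -3 × 1 = -3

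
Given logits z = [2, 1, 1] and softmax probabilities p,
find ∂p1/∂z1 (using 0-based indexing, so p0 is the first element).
∂p1/∂z1 = 0.167

p = softmax(z) = [0.5761, 0.2119, 0.2119]
p1 = 0.2119

∂p1/∂z1 = p1(1 - p1) = 0.2119 × (1 - 0.2119) = 0.167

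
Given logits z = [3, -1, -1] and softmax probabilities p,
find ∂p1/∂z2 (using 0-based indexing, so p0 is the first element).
∂p1/∂z2 = -0.0003122

p = softmax(z) = [0.9647, 0.01767, 0.01767]
p1 = 0.01767, p2 = 0.01767

∂p1/∂z2 = -p1 × p2 = -0.01767 × 0.01767 = -0.0003122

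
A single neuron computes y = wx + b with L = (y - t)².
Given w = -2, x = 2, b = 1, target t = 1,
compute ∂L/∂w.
∂L/∂w = -16

y = wx + b = (-2)(2) + 1 = -3
∂L/∂y = 2(y - t) = 2(-3 - 1) = -8
∂y/∂w = x = 2
∂L/∂w = ∂L/∂y · ∂y/∂w = -8 × 2 = -16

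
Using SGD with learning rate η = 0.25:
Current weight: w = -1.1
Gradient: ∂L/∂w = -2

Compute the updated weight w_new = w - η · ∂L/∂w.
w_new = -0.6

w_new = w - η·∂L/∂w = -1.1 - 0.25×(-2) = -1.1 - (-0.5) = -0.6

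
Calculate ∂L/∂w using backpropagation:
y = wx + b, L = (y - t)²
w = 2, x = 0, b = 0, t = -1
∂L/∂w = 0

y = wx + b = (2)(0) + 0 = 0
∂L/∂y = 2(y - t) = 2(0 - -1) = 2
∂y/∂w = x = 0
∂L/∂w = ∂L/∂y · ∂y/∂w = 2 × 0 = 0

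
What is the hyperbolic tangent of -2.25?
-0.978

tanh(-2.25) = (e^(-2.25) - e^(2.25))/(e^(-2.25) + e^(2.25)) = -0.978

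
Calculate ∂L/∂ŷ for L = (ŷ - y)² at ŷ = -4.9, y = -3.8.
∂L/∂ŷ = -2.2

∂L/∂ŷ = 2(ŷ - y) = 2(-4.9 - -3.8) = 2(-1.1) = -2.2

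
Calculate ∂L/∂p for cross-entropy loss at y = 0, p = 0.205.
∂L/∂p = 1.258

∂L/∂p = -y/p + (1-y)/(1-p) = 0 + 1/0.795 = 1.258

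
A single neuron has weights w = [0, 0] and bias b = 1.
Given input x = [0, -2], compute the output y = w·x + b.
y = 1

y = (0)(0) + (0)(-2) + 1 = 1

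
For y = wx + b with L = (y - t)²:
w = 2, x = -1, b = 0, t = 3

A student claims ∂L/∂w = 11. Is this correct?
Incorrect

y = (2)(-1) + 0 = -2
∂L/∂y = 2(y - t) = 2(-2 - 3) = -10
∂y/∂w = x = -1
∂L/∂w = -10 × -1 = 10

Claimed value: 11
Incorrect: The correct gradient is 10.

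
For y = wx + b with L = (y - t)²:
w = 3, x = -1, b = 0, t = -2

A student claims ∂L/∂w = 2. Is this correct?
Correct

y = (3)(-1) + 0 = -3
∂L/∂y = 2(y - t) = 2(-3 - -2) = -2
∂y/∂w = x = -1
∂L/∂w = -2 × -1 = 2

Claimed value: 2
Correct: The correct gradient is 2.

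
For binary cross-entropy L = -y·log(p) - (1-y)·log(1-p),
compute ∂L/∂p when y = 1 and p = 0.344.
∂L/∂p = -2.907

∂L/∂p = -y/p + (1-y)/(1-p) = -1/0.344 + 0 = -2.907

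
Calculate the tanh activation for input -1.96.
-0.9611

tanh(-1.96) = (e^(-1.96) - e^(1.96))/(e^(-1.96) + e^(1.96)) = -0.9611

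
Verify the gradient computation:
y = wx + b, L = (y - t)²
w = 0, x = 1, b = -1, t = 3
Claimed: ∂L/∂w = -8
Correct

y = (0)(1) + -1 = -1
∂L/∂y = 2(y - t) = 2(-1 - 3) = -8
∂y/∂w = x = 1
∂L/∂w = -8 × 1 = -8

Claimed value: -8
Correct: The correct gradient is -8.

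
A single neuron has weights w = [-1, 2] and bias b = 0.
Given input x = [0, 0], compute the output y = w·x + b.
y = 0

y = (-1)(0) + (2)(0) + 0 = 0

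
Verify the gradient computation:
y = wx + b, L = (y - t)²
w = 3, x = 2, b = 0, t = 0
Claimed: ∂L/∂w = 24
Correct

y = (3)(2) + 0 = 6
∂L/∂y = 2(y - t) = 2(6 - 0) = 12
∂y/∂w = x = 2
∂L/∂w = 12 × 2 = 24

Claimed value: 24
Correct: The correct gradient is 24.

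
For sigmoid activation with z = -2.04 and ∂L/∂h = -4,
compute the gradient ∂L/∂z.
∂L/∂z = -0.4073

σ(-2.04) = 0.1151
σ'(-2.04) = σ(-2.04)(1 - σ(-2.04)) = 0.1151 × 0.8849 = 0.1018
∂L/∂z = ∂L/∂h · σ'(z) = -4 × 0.1018 = -0.4073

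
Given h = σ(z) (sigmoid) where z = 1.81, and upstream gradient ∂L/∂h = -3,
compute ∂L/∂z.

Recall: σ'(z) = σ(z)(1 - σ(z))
∂L/∂z = -0.3626

σ(1.81) = 0.8594
σ'(1.81) = σ(1.81)(1 - σ(1.81)) = 0.8594 × 0.1406 = 0.1209
∂L/∂z = ∂L/∂h · σ'(z) = -3 × 0.1209 = -0.3626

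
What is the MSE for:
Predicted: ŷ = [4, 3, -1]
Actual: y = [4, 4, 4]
MSE = 8.667

MSE = (1/3)((4-4)² + (3-4)² + (-1-4)²) = (1/3)(0 + 1 + 25) = 8.667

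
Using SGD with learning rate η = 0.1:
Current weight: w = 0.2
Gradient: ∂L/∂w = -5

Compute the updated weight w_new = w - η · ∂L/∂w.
w_new = 0.7

w_new = w - η·∂L/∂w = 0.2 - 0.1×(-5) = 0.2 - (-0.5) = 0.7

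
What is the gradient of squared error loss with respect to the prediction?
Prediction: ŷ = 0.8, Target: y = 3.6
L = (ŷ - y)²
∂L/∂ŷ = -5.6

∂L/∂ŷ = 2(ŷ - y) = 2(0.8 - 3.6) = 2(-2.8) = -5.6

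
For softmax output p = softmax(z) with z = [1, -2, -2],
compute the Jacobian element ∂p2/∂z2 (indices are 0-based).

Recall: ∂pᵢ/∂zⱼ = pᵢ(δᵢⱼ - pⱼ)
∂p2/∂z2 = 0.04323

p = softmax(z) = [0.9094, 0.04528, 0.04528]
p2 = 0.04528

∂p2/∂z2 = p2(1 - p2) = 0.04528 × (1 - 0.04528) = 0.04323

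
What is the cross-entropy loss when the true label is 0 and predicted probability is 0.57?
L = 0.844

L = -0·log(0.57) - 1·log(0.43) = -log(0.43) = 0.844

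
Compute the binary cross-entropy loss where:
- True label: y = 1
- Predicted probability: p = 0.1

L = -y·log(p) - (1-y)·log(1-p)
L = 2.303

L = -1·log(0.1) - 0·log(0.9) = -log(0.1) = 2.303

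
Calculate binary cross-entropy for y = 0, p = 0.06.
L = 0.06188

L = -0·log(0.06) - 1·log(0.94) = -log(0.94) = 0.06188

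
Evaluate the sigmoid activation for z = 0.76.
0.6814

sigmoid(0.76) = 1/(1 + e^(-0.76)) = 1/(1 + 0.4677) = 0.6814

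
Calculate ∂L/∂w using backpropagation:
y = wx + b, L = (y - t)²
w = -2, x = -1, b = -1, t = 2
∂L/∂w = 2

y = wx + b = (-2)(-1) + -1 = 1
∂L/∂y = 2(y - t) = 2(1 - 2) = -2
∂y/∂w = x = -1
∂L/∂w = ∂L/∂y · ∂y/∂w = -2 × -1 = 2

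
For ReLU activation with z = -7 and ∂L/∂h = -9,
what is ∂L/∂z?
∂L/∂z = 0

h = ReLU(-7) = 0
Since z < 0: ∂h/∂z = 0
∂L/∂z = ∂L/∂h · ∂h/∂z = -9 × 0 = 0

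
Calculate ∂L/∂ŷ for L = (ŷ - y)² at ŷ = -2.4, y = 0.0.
∂L/∂ŷ = -4.8

∂L/∂ŷ = 2(ŷ - y) = 2(-2.4 - 0.0) = 2(-2.4) = -4.8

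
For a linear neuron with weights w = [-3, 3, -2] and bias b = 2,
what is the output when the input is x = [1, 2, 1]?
y = 3

y = (-3)(1) + (3)(2) + (-2)(1) + 2 = 3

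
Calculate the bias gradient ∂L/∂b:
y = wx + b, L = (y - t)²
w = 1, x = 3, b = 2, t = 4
∂L/∂b = 2

y = wx + b = (1)(3) + 2 = 5
∂L/∂y = 2(y - t) = 2(5 - 4) = 2
∂y/∂b = 1
∂L/∂b = ∂L/∂y · ∂y/∂b = 2 × 1 = 2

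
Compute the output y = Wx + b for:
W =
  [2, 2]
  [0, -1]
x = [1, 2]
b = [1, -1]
y = [7, -3]

Wx = [2×1 + 2×2, 0×1 + -1×2]
   = [6, -2]
y = Wx + b = [6 + 1, -2 + -1] = [7, -3]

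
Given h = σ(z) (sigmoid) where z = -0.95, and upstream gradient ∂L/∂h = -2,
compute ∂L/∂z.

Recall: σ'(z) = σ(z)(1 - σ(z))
∂L/∂z = -0.4022

σ(-0.95) = 0.2789
σ'(-0.95) = σ(-0.95)(1 - σ(-0.95)) = 0.2789 × 0.7211 = 0.2011
∂L/∂z = ∂L/∂h · σ'(z) = -2 × 0.2011 = -0.4022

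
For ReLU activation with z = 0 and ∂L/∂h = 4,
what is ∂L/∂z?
∂L/∂z = 0

h = ReLU(0) = 0
At z = 0: ∂h/∂z = 0 (by convention)
∂L/∂z = ∂L/∂h · ∂h/∂z = 4 × 0 = 0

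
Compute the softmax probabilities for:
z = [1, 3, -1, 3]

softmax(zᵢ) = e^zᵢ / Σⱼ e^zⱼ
p = [0.0628, 0.4643, 0.0085, 0.4643]

exp(z) = [2.718, 20.09, 0.3679, 20.09]
Sum = 43.26
p = [0.0628, 0.4643, 0.0085, 0.4643]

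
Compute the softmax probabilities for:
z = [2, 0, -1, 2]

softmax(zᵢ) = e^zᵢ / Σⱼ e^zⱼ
p = [0.4576, 0.0619, 0.0228, 0.4576]

exp(z) = [7.389, 1, 0.3679, 7.389]
Sum = 16.15
p = [0.4576, 0.0619, 0.0228, 0.4576]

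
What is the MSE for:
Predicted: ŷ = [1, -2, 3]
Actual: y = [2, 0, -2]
MSE = 10

MSE = (1/3)((1-2)² + (-2-0)² + (3--2)²) = (1/3)(1 + 4 + 25) = 10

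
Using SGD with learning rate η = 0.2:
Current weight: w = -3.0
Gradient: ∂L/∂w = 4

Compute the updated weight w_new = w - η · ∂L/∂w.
w_new = -3.8

w_new = w - η·∂L/∂w = -3.0 - 0.2×(4) = -3.0 - (0.8) = -3.8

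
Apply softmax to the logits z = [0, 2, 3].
p = [0.0351, 0.2595, 0.7054]

exp(z) = [1, 7.389, 20.09]
Sum = 28.47
p = [0.0351, 0.2595, 0.7054]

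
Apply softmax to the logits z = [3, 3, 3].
p = [0.3333, 0.3333, 0.3333]

exp(z) = [20.09, 20.09, 20.09]
Sum = 60.26
p = [0.3333, 0.3333, 0.3333]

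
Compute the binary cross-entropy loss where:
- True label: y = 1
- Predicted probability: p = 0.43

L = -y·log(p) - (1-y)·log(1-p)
L = 0.844

L = -1·log(0.43) - 0·log(0.57) = -log(0.43) = 0.844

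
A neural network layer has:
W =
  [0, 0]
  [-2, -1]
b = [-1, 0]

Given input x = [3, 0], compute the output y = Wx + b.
y = [-1, -6]

Wx = [0×3 + 0×0, -2×3 + -1×0]
   = [0, -6]
y = Wx + b = [0 + -1, -6 + 0] = [-1, -6]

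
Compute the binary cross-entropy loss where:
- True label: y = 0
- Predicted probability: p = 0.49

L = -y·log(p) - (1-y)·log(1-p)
L = 0.6733

L = -0·log(0.49) - 1·log(0.51) = -log(0.51) = 0.6733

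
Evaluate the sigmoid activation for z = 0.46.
0.613

sigmoid(0.46) = 1/(1 + e^(-0.46)) = 1/(1 + 0.6313) = 0.613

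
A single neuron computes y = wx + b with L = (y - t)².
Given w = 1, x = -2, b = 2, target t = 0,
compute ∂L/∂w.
∂L/∂w = 0

y = wx + b = (1)(-2) + 2 = 0
∂L/∂y = 2(y - t) = 2(0 - 0) = 0
∂y/∂w = x = -2
∂L/∂w = ∂L/∂y · ∂y/∂w = 0 × -2 = 0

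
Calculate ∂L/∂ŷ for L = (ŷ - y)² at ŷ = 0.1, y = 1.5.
∂L/∂ŷ = -2.8

∂L/∂ŷ = 2(ŷ - y) = 2(0.1 - 1.5) = 2(-1.4) = -2.8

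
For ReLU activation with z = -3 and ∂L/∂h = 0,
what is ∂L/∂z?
∂L/∂z = 0

h = ReLU(-3) = 0
Since z < 0: ∂h/∂z = 0
∂L/∂z = ∂L/∂h · ∂h/∂z = 0 × 0 = 0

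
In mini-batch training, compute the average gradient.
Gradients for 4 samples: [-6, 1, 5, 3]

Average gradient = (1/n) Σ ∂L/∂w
Average gradient = 0.75

Average = (1/4)(-6 + 1 + 5 + 3) = 3/4 = 0.75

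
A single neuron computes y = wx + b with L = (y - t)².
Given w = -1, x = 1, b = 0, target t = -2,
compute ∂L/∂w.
∂L/∂w = 2

y = wx + b = (-1)(1) + 0 = -1
∂L/∂y = 2(y - t) = 2(-1 - -2) = 2
∂y/∂w = x = 1
∂L/∂w = ∂L/∂y · ∂y/∂w = 2 × 1 = 2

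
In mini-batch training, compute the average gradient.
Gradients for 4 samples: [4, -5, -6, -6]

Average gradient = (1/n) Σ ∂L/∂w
Average gradient = -3.25

Average = (1/4)(4 + -5 + -6 + -6) = -13/4 = -3.25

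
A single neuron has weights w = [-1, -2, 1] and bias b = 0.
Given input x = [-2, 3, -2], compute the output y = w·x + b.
y = -6

y = (-1)(-2) + (-2)(3) + (1)(-2) + 0 = -6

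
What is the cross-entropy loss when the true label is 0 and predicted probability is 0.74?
L = 1.347

L = -0·log(0.74) - 1·log(0.26) = -log(0.26) = 1.347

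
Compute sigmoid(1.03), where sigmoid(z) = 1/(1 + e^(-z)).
0.7369

sigmoid(1.03) = 1/(1 + e^(-1.03)) = 1/(1 + 0.357) = 0.7369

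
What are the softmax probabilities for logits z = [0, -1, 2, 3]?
p = [0.0347, 0.0128, 0.2562, 0.6964]

exp(z) = [1, 0.3679, 7.389, 20.09]
Sum = 28.84
p = [0.0347, 0.0128, 0.2562, 0.6964]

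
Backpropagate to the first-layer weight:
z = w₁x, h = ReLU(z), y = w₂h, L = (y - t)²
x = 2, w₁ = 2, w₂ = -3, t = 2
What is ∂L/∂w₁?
∂L/∂w₁ = 168

Forward pass:
z = w₁x = 2×2 = 4
h = ReLU(4) = 4
y = w₂h = -3×4 = -12

Backward pass:
∂L/∂y = 2(y - t) = 2(-12 - 2) = -28
∂y/∂h = w₂ = -3
∂h/∂z = 1 (ReLU derivative)
∂z/∂w₁ = x = 2

∂L/∂w₁ = -28 × -3 × 1 × 2 = 168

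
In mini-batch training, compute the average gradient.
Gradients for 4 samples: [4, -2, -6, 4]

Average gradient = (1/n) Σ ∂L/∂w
Average gradient = 0

Average = (1/4)(4 + -2 + -6 + 4) = 0/4 = 0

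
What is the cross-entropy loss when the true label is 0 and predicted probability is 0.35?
L = 0.4308

L = -0·log(0.35) - 1·log(0.65) = -log(0.65) = 0.4308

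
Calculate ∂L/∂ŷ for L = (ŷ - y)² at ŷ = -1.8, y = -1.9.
∂L/∂ŷ = 0.2

∂L/∂ŷ = 2(ŷ - y) = 2(-1.8 - -1.9) = 2(0.1) = 0.2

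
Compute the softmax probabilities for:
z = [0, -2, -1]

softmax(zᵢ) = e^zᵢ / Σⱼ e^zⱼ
p = [0.6652, 0.09, 0.2447]

exp(z) = [1, 0.1353, 0.3679]
Sum = 1.503
p = [0.6652, 0.09, 0.2447]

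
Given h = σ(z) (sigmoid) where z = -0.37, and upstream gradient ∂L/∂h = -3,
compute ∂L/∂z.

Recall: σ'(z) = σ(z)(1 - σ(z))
∂L/∂z = -0.7249

σ(-0.37) = 0.4085
σ'(-0.37) = σ(-0.37)(1 - σ(-0.37)) = 0.4085 × 0.5915 = 0.2416
∂L/∂z = ∂L/∂h · σ'(z) = -3 × 0.2416 = -0.7249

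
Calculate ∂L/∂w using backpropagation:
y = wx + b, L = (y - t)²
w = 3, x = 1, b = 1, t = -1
∂L/∂w = 10

y = wx + b = (3)(1) + 1 = 4
∂L/∂y = 2(y - t) = 2(4 - -1) = 10
∂y/∂w = x = 1
∂L/∂w = ∂L/∂y · ∂y/∂w = 10 × 1 = 10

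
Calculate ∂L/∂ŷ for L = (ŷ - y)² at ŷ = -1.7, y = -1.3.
∂L/∂ŷ = -0.8

∂L/∂ŷ = 2(ŷ - y) = 2(-1.7 - -1.3) = 2(-0.4) = -0.8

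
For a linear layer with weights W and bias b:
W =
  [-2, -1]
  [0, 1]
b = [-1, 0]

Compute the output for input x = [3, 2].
y = [-9, 2]

Wx = [-2×3 + -1×2, 0×3 + 1×2]
   = [-8, 2]
y = Wx + b = [-8 + -1, 2 + 0] = [-9, 2]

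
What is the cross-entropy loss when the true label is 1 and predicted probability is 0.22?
L = 1.514

L = -1·log(0.22) - 0·log(0.78) = -log(0.22) = 1.514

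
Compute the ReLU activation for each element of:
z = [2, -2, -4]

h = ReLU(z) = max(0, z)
h = [2, 0, 0]

ReLU applied element-wise: max(0,2)=2, max(0,-2)=0, max(0,-4)=0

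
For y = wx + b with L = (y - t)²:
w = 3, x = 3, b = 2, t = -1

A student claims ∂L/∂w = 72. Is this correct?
Correct

y = (3)(3) + 2 = 11
∂L/∂y = 2(y - t) = 2(11 - -1) = 24
∂y/∂w = x = 3
∂L/∂w = 24 × 3 = 72

Claimed value: 72
Correct: The correct gradient is 72.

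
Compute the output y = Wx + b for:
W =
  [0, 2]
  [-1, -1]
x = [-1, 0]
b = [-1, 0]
y = [-1, 1]

Wx = [0×-1 + 2×0, -1×-1 + -1×0]
   = [0, 1]
y = Wx + b = [0 + -1, 1 + 0] = [-1, 1]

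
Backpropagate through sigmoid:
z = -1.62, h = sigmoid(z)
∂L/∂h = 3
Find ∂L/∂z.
∂L/∂z = 0.4137

σ(-1.62) = 0.1652
σ'(-1.62) = σ(-1.62)(1 - σ(-1.62)) = 0.1652 × 0.8348 = 0.1379
∂L/∂z = ∂L/∂h · σ'(z) = 3 × 0.1379 = 0.4137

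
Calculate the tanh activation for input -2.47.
-0.9858

tanh(-2.47) = (e^(-2.47) - e^(2.47))/(e^(-2.47) + e^(2.47)) = -0.9858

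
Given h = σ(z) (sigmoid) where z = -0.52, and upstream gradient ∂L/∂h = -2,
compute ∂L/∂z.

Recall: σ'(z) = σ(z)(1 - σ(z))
∂L/∂z = -0.4677

σ(-0.52) = 0.3729
σ'(-0.52) = σ(-0.52)(1 - σ(-0.52)) = 0.3729 × 0.6271 = 0.2338
∂L/∂z = ∂L/∂h · σ'(z) = -2 × 0.2338 = -0.4677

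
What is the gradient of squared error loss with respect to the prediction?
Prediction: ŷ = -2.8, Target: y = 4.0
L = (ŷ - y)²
∂L/∂ŷ = -13.6

∂L/∂ŷ = 2(ŷ - y) = 2(-2.8 - 4.0) = 2(-6.8) = -13.6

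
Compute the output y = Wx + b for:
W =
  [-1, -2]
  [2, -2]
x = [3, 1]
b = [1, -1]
y = [-4, 3]

Wx = [-1×3 + -2×1, 2×3 + -2×1]
   = [-5, 4]
y = Wx + b = [-5 + 1, 4 + -1] = [-4, 3]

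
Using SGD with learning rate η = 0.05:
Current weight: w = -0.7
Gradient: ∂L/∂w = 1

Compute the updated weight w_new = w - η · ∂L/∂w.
w_new = -0.75

w_new = w - η·∂L/∂w = -0.7 - 0.05×(1) = -0.7 - (0.05) = -0.75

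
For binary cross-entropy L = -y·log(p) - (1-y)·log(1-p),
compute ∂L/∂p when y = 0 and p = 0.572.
∂L/∂p = 2.336

∂L/∂p = -y/p + (1-y)/(1-p) = 0 + 1/0.428 = 2.336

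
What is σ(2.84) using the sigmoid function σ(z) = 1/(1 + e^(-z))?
0.9448

sigmoid(2.84) = 1/(1 + e^(-2.84)) = 1/(1 + 0.05843) = 0.9448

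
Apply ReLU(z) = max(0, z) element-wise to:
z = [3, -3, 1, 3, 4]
h = [3, 0, 1, 3, 4]

ReLU applied element-wise: max(0,3)=3, max(0,-3)=0, max(0,1)=1, max(0,3)=3, max(0,4)=4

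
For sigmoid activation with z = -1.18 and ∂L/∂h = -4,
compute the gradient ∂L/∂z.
∂L/∂z = -0.7192

σ(-1.18) = 0.2351
σ'(-1.18) = σ(-1.18)(1 - σ(-1.18)) = 0.2351 × 0.7649 = 0.1798
∂L/∂z = ∂L/∂h · σ'(z) = -4 × 0.1798 = -0.7192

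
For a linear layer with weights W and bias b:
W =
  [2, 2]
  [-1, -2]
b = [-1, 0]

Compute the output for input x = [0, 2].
y = [3, -4]

Wx = [2×0 + 2×2, -1×0 + -2×2]
   = [4, -4]
y = Wx + b = [4 + -1, -4 + 0] = [3, -4]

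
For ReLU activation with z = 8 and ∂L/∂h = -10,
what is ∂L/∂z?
∂L/∂z = -10

h = ReLU(8) = 8
Since z > 0: ∂h/∂z = 1
∂L/∂z = ∂L/∂h · ∂h/∂z = -10 × 1 = -10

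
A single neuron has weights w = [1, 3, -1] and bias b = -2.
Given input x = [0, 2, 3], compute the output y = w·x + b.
y = 1

y = (1)(0) + (3)(2) + (-1)(3) + -2 = 1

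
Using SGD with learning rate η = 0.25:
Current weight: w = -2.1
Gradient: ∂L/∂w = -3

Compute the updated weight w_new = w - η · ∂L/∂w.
w_new = -1.35

w_new = w - η·∂L/∂w = -2.1 - 0.25×(-3) = -2.1 - (-0.75) = -1.35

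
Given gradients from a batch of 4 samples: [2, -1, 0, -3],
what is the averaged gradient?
Average gradient = -0.5

Average = (1/4)(2 + -1 + 0 + -3) = -2/4 = -0.5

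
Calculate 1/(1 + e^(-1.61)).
0.8334

sigmoid(1.61) = 1/(1 + e^(-1.61)) = 1/(1 + 0.1999) = 0.8334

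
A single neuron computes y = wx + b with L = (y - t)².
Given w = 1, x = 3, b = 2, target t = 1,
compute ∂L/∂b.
∂L/∂b = 8

y = wx + b = (1)(3) + 2 = 5
∂L/∂y = 2(y - t) = 2(5 - 1) = 8
∂y/∂b = 1
∂L/∂b = ∂L/∂y · ∂y/∂b = 8 × 1 = 8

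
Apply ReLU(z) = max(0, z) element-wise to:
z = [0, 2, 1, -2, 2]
h = [0, 2, 1, 0, 2]

ReLU applied element-wise: max(0,0)=0, max(0,2)=2, max(0,1)=1, max(0,-2)=0, max(0,2)=2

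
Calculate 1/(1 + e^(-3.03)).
0.9539

sigmoid(3.03) = 1/(1 + e^(-3.03)) = 1/(1 + 0.04832) = 0.9539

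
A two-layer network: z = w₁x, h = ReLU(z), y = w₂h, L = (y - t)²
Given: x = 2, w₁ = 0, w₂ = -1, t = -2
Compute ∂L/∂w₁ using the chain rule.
∂L/∂w₁ = 0

Forward pass:
z = w₁x = 0×2 = 0
h = ReLU(0) = 0
y = w₂h = -1×0 = 0

Backward pass:
∂L/∂y = 2(y - t) = 2(0 - -2) = 4
∂y/∂h = w₂ = -1
∂h/∂z = 0 (ReLU derivative)
∂z/∂w₁ = x = 2

∂L/∂w₁ = 4 × -1 × 0 × 2 = 0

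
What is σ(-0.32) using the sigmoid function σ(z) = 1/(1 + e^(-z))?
0.4207

sigmoid(-0.32) = 1/(1 + e^(0.32)) = 1/(1 + 1.377) = 0.4207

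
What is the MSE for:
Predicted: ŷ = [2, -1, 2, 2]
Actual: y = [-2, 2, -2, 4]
MSE = 11.25

MSE = (1/4)((2--2)² + (-1-2)² + (2--2)² + (2-4)²) = (1/4)(16 + 9 + 16 + 4) = 11.25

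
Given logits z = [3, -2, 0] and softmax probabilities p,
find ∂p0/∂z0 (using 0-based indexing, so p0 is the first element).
∂p0/∂z0 = 0.05064

p = softmax(z) = [0.9465, 0.006377, 0.04712]
p0 = 0.9465

∂p0/∂z0 = p0(1 - p0) = 0.9465 × (1 - 0.9465) = 0.05064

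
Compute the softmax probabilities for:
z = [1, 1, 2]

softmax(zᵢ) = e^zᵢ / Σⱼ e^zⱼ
p = [0.2119, 0.2119, 0.5761]

exp(z) = [2.718, 2.718, 7.389]
Sum = 12.83
p = [0.2119, 0.2119, 0.5761]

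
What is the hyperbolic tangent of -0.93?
-0.7306

tanh(-0.93) = (e^(-0.93) - e^(0.93))/(e^(-0.93) + e^(0.93)) = -0.7306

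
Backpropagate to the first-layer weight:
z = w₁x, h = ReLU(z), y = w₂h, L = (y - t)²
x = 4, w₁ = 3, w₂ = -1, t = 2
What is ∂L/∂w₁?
∂L/∂w₁ = 112

Forward pass:
z = w₁x = 3×4 = 12
h = ReLU(12) = 12
y = w₂h = -1×12 = -12

Backward pass:
∂L/∂y = 2(y - t) = 2(-12 - 2) = -28
∂y/∂h = w₂ = -1
∂h/∂z = 1 (ReLU derivative)
∂z/∂w₁ = x = 4

∂L/∂w₁ = -28 × -1 × 1 × 4 = 112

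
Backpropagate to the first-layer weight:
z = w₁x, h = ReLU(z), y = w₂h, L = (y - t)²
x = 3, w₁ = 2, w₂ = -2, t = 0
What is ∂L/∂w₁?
∂L/∂w₁ = 144

Forward pass:
z = w₁x = 2×3 = 6
h = ReLU(6) = 6
y = w₂h = -2×6 = -12

Backward pass:
∂L/∂y = 2(y - t) = 2(-12 - 0) = -24
∂y/∂h = w₂ = -2
∂h/∂z = 1 (ReLU derivative)
∂z/∂w₁ = x = 3

∂L/∂w₁ = -24 × -2 × 1 × 3 = 144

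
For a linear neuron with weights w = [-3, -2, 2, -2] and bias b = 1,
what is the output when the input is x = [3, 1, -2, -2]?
y = -10

y = (-3)(3) + (-2)(1) + (2)(-2) + (-2)(-2) + 1 = -10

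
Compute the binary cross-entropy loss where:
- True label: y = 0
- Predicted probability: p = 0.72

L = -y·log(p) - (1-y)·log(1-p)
L = 1.273

L = -0·log(0.72) - 1·log(0.28) = -log(0.28) = 1.273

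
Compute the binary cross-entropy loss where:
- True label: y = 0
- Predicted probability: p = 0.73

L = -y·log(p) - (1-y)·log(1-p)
L = 1.309

L = -0·log(0.73) - 1·log(0.27) = -log(0.27) = 1.309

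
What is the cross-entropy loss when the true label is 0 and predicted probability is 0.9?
L = 2.303

L = -0·log(0.9) - 1·log(0.1) = -log(0.1) = 2.303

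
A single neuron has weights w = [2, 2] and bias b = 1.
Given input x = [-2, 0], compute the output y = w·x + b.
y = -3

y = (2)(-2) + (2)(0) + 1 = -3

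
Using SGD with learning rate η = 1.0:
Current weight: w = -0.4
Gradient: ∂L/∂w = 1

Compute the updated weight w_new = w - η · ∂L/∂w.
w_new = -1.4

w_new = w - η·∂L/∂w = -0.4 - 1.0×(1) = -0.4 - (1) = -1.4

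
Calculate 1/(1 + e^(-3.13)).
0.9581

sigmoid(3.13) = 1/(1 + e^(-3.13)) = 1/(1 + 0.04372) = 0.9581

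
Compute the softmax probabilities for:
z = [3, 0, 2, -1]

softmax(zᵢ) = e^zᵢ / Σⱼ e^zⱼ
p = [0.6964, 0.0347, 0.2562, 0.0128]

exp(z) = [20.09, 1, 7.389, 0.3679]
Sum = 28.84
p = [0.6964, 0.0347, 0.2562, 0.0128]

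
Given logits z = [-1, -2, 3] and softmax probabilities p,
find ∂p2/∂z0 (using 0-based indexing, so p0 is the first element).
∂p2/∂z0 = -0.01743

p = softmax(z) = [0.01787, 0.006573, 0.9756]
p2 = 0.9756, p0 = 0.01787

∂p2/∂z0 = -p2 × p0 = -0.9756 × 0.01787 = -0.01743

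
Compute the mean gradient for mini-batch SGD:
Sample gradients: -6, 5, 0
Average gradient = -0.3333

Average = (1/3)(-6 + 5 + 0) = -1/3 = -0.3333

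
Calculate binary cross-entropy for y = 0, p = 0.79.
L = 1.561

L = -0·log(0.79) - 1·log(0.21) = -log(0.21) = 1.561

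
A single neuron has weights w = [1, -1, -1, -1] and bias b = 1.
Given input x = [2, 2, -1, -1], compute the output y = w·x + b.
y = 3

y = (1)(2) + (-1)(2) + (-1)(-1) + (-1)(-1) + 1 = 3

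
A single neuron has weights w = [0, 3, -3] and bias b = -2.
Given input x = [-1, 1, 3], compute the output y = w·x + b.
y = -8

y = (0)(-1) + (3)(1) + (-3)(3) + -2 = -8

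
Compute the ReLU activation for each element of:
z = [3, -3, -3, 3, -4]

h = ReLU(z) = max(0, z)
h = [3, 0, 0, 3, 0]

ReLU applied element-wise: max(0,3)=3, max(0,-3)=0, max(0,-3)=0, max(0,3)=3, max(0,-4)=0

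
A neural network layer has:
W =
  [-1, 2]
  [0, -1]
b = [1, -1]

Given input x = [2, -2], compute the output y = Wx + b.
y = [-5, 1]

Wx = [-1×2 + 2×-2, 0×2 + -1×-2]
   = [-6, 2]
y = Wx + b = [-6 + 1, 2 + -1] = [-5, 1]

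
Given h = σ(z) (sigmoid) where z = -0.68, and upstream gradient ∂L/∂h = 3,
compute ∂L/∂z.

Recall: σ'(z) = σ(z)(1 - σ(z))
∂L/∂z = 0.6696

σ(-0.68) = 0.3363
σ'(-0.68) = σ(-0.68)(1 - σ(-0.68)) = 0.3363 × 0.6637 = 0.2232
∂L/∂z = ∂L/∂h · σ'(z) = 3 × 0.2232 = 0.6696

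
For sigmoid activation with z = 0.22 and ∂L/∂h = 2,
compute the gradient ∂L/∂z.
∂L/∂z = 0.494

σ(0.22) = 0.5548
σ'(0.22) = σ(0.22)(1 - σ(0.22)) = 0.5548 × 0.4452 = 0.247
∂L/∂z = ∂L/∂h · σ'(z) = 2 × 0.247 = 0.494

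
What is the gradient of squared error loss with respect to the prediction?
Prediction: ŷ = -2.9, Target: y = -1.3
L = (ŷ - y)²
∂L/∂ŷ = -3.2

∂L/∂ŷ = 2(ŷ - y) = 2(-2.9 - -1.3) = 2(-1.6) = -3.2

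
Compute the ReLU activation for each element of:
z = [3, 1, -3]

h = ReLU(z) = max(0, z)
h = [3, 1, 0]

ReLU applied element-wise: max(0,3)=3, max(0,1)=1, max(0,-3)=0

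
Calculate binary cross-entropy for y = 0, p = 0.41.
L = 0.5276

L = -0·log(0.41) - 1·log(0.59) = -log(0.59) = 0.5276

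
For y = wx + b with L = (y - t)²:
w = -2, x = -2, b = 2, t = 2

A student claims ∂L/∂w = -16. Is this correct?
Correct

y = (-2)(-2) + 2 = 6
∂L/∂y = 2(y - t) = 2(6 - 2) = 8
∂y/∂w = x = -2
∂L/∂w = 8 × -2 = -16

Claimed value: -16
Correct: The correct gradient is -16.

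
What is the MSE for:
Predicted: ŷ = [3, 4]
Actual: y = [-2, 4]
MSE = 12.5

MSE = (1/2)((3--2)² + (4-4)²) = (1/2)(25 + 0) = 12.5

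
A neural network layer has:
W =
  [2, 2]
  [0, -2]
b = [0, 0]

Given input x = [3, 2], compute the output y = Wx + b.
y = [10, -4]

Wx = [2×3 + 2×2, 0×3 + -2×2]
   = [10, -4]
y = Wx + b = [10 + 0, -4 + 0] = [10, -4]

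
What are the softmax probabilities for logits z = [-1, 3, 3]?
p = [0.0091, 0.4955, 0.4955]

exp(z) = [0.3679, 20.09, 20.09]
Sum = 40.54
p = [0.0091, 0.4955, 0.4955]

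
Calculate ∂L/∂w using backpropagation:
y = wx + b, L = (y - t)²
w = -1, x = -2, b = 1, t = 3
∂L/∂w = 0

y = wx + b = (-1)(-2) + 1 = 3
∂L/∂y = 2(y - t) = 2(3 - 3) = 0
∂y/∂w = x = -2
∂L/∂w = ∂L/∂y · ∂y/∂w = 0 × -2 = 0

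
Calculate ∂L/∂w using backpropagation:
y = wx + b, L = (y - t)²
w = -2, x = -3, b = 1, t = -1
∂L/∂w = -48

y = wx + b = (-2)(-3) + 1 = 7
∂L/∂y = 2(y - t) = 2(7 - -1) = 16
∂y/∂w = x = -3
∂L/∂w = ∂L/∂y · ∂y/∂w = 16 × -3 = -48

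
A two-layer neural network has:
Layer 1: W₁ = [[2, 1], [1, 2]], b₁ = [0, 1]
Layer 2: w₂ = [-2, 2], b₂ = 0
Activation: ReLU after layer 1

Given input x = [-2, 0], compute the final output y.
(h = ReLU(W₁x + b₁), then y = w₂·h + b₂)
y = 0

Layer 1 pre-activation: z₁ = [-4, -1]
After ReLU: h = [0, 0]
Layer 2 output: y = -2×0 + 2×0 + 0 = 0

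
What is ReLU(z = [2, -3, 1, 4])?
h = [2, 0, 1, 4]

ReLU applied element-wise: max(0,2)=2, max(0,-3)=0, max(0,1)=1, max(0,4)=4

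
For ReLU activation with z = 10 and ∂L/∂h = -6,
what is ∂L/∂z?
∂L/∂z = -6

h = ReLU(10) = 10
Since z > 0: ∂h/∂z = 1
∂L/∂z = ∂L/∂h · ∂h/∂z = -6 × 1 = -6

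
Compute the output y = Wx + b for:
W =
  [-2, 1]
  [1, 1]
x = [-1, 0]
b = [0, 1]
y = [2, 0]

Wx = [-2×-1 + 1×0, 1×-1 + 1×0]
   = [2, -1]
y = Wx + b = [2 + 0, -1 + 1] = [2, 0]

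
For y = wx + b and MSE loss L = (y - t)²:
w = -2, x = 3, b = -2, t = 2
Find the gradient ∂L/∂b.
∂L/∂b = -20

y = wx + b = (-2)(3) + -2 = -8
∂L/∂y = 2(y - t) = 2(-8 - 2) = -20
∂y/∂b = 1
∂L/∂b = ∂L/∂y · ∂y/∂b = -20 × 1 = -20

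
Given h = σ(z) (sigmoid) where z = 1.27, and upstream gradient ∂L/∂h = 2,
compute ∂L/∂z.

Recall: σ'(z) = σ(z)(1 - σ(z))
∂L/∂z = 0.3424

σ(1.27) = 0.7807
σ'(1.27) = σ(1.27)(1 - σ(1.27)) = 0.7807 × 0.2193 = 0.1712
∂L/∂z = ∂L/∂h · σ'(z) = 2 × 0.1712 = 0.3424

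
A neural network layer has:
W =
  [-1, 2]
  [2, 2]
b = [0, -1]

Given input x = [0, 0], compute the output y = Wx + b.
y = [0, -1]

Wx = [-1×0 + 2×0, 2×0 + 2×0]
   = [0, 0]
y = Wx + b = [0 + 0, 0 + -1] = [0, -1]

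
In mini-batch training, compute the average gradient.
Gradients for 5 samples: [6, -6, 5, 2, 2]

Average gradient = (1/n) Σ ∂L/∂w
Average gradient = 1.8

Average = (1/5)(6 + -6 + 5 + 2 + 2) = 9/5 = 1.8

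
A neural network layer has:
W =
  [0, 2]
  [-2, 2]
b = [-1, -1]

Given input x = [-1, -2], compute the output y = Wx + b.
y = [-5, -3]

Wx = [0×-1 + 2×-2, -2×-1 + 2×-2]
   = [-4, -2]
y = Wx + b = [-4 + -1, -2 + -1] = [-5, -3]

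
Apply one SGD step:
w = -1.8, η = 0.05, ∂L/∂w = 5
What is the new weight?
w_new = -2.05

w_new = w - η·∂L/∂w = -1.8 - 0.05×(5) = -1.8 - (0.25) = -2.05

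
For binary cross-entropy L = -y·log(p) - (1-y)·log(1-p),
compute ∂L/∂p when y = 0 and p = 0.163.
∂L/∂p = 1.195

∂L/∂p = -y/p + (1-y)/(1-p) = 0 + 1/0.837 = 1.195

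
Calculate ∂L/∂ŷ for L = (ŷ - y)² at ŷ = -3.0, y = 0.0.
∂L/∂ŷ = -6.0

∂L/∂ŷ = 2(ŷ - y) = 2(-3.0 - 0.0) = 2(-3.0) = -6.0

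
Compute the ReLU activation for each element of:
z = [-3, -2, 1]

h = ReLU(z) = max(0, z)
h = [0, 0, 1]

ReLU applied element-wise: max(0,-3)=0, max(0,-2)=0, max(0,1)=1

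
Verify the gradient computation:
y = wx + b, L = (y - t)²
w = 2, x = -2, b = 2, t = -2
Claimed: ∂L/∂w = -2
Incorrect

y = (2)(-2) + 2 = -2
∂L/∂y = 2(y - t) = 2(-2 - -2) = 0
∂y/∂w = x = -2
∂L/∂w = 0 × -2 = 0

Claimed value: -2
Incorrect: The correct gradient is 0.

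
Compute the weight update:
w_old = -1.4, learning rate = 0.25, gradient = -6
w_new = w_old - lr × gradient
w_new = 0.1

w_new = w - η·∂L/∂w = -1.4 - 0.25×(-6) = -1.4 - (-1.5) = 0.1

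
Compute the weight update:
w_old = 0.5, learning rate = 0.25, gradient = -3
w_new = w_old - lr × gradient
w_new = 1.25

w_new = w - η·∂L/∂w = 0.5 - 0.25×(-3) = 0.5 - (-0.75) = 1.25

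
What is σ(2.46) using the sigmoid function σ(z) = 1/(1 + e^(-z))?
0.9213

sigmoid(2.46) = 1/(1 + e^(-2.46)) = 1/(1 + 0.08543) = 0.9213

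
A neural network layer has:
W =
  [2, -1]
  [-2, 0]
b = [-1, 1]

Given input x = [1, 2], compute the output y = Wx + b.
y = [-1, -1]

Wx = [2×1 + -1×2, -2×1 + 0×2]
   = [0, -2]
y = Wx + b = [0 + -1, -2 + 1] = [-1, -1]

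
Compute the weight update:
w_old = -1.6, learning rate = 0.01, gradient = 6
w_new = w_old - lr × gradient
w_new = -1.66

w_new = w - η·∂L/∂w = -1.6 - 0.01×(6) = -1.6 - (0.06) = -1.66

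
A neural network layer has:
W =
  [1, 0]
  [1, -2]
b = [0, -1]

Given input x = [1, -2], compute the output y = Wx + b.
y = [1, 4]

Wx = [1×1 + 0×-2, 1×1 + -2×-2]
   = [1, 5]
y = Wx + b = [1 + 0, 5 + -1] = [1, 4]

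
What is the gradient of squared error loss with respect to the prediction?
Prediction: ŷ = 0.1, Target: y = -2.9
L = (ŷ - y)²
∂L/∂ŷ = 6.0

∂L/∂ŷ = 2(ŷ - y) = 2(0.1 - -2.9) = 2(3.0) = 6.0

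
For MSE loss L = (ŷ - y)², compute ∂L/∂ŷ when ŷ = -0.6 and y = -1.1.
∂L/∂ŷ = 1.0

∂L/∂ŷ = 2(ŷ - y) = 2(-0.6 - -1.1) = 2(0.5) = 1.0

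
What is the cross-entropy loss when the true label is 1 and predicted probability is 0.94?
L = 0.06188

L = -1·log(0.94) - 0·log(0.06) = -log(0.94) = 0.06188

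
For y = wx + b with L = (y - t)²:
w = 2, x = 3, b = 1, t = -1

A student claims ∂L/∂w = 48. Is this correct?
Correct

y = (2)(3) + 1 = 7
∂L/∂y = 2(y - t) = 2(7 - -1) = 16
∂y/∂w = x = 3
∂L/∂w = 16 × 3 = 48

Claimed value: 48
Correct: The correct gradient is 48.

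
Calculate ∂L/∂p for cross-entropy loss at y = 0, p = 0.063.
∂L/∂p = 1.067

∂L/∂p = -y/p + (1-y)/(1-p) = 0 + 1/0.937 = 1.067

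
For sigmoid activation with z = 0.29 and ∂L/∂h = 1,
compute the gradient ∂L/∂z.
∂L/∂z = 0.2448

σ(0.29) = 0.572
σ'(0.29) = σ(0.29)(1 - σ(0.29)) = 0.572 × 0.428 = 0.2448
∂L/∂z = ∂L/∂h · σ'(z) = 1 × 0.2448 = 0.2448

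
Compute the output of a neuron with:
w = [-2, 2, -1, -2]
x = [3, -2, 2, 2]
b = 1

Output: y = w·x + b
y = -15

y = (-2)(3) + (2)(-2) + (-1)(2) + (-2)(2) + 1 = -15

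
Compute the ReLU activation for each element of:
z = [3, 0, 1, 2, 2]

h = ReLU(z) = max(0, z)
h = [3, 0, 1, 2, 2]

ReLU applied element-wise: max(0,3)=3, max(0,0)=0, max(0,1)=1, max(0,2)=2, max(0,2)=2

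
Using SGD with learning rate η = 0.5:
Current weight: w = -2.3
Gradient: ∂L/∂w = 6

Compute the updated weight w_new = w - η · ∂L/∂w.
w_new = -5.3

w_new = w - η·∂L/∂w = -2.3 - 0.5×(6) = -2.3 - (3) = -5.3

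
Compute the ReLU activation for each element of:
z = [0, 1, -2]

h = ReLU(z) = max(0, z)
h = [0, 1, 0]

ReLU applied element-wise: max(0,0)=0, max(0,1)=1, max(0,-2)=0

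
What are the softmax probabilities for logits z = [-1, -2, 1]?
p = [0.1142, 0.042, 0.8438]

exp(z) = [0.3679, 0.1353, 2.718]
Sum = 3.221
p = [0.1142, 0.042, 0.8438]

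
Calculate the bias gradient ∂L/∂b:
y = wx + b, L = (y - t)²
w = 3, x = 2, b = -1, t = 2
∂L/∂b = 6

y = wx + b = (3)(2) + -1 = 5
∂L/∂y = 2(y - t) = 2(5 - 2) = 6
∂y/∂b = 1
∂L/∂b = ∂L/∂y · ∂y/∂b = 6 × 1 = 6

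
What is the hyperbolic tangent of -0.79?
-0.6584

tanh(-0.79) = (e^(-0.79) - e^(0.79))/(e^(-0.79) + e^(0.79)) = -0.6584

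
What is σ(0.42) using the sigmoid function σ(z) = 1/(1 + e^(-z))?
0.6035

sigmoid(0.42) = 1/(1 + e^(-0.42)) = 1/(1 + 0.657) = 0.6035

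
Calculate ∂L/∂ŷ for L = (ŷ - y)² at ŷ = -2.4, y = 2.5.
∂L/∂ŷ = -9.8

∂L/∂ŷ = 2(ŷ - y) = 2(-2.4 - 2.5) = 2(-4.9) = -9.8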